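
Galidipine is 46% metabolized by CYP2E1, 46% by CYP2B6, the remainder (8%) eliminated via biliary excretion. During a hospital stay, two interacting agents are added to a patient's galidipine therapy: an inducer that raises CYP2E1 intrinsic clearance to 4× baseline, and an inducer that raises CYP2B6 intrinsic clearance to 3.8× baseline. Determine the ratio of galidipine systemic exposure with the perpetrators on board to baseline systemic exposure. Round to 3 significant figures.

0.273

CYP2E1: 0.46 × 4 = 1.84
CYP2B6: 0.46 × 3.8 = 1.748
Other: 0.08 (unchanged)
Relative clearance = 1.84 + 1.748 + 0.08 = 3.668.
Net systemic exposure ratio = 1 / 3.668 = 0.273.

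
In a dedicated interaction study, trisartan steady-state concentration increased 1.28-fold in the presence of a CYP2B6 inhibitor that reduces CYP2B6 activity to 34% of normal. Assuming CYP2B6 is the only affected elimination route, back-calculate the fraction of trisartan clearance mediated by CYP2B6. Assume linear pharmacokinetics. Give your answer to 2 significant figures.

Let fm be the CYP2B6 fraction. New clearance relative to baseline = fm × 0.34 + (1 − fm).
Steady-state concentration ratio = 1 / (new CL fraction), so new CL fraction = 1 / 1.28 = 0.7812.
fm × 0.34 + 1 − fm = 0.7812  ⇒  fm × (0.34 − 1) = −0.2188  ⇒  fm = 0.33.

0.33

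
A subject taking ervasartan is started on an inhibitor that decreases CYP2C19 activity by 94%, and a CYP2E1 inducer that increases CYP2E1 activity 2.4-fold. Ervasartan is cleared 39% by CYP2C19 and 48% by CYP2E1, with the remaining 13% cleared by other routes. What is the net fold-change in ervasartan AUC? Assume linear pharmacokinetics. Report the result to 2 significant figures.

0.77

The CYP2C19 pathway (39% of clearance) drops to 0.06× activity: 0.39 × 0.06 = 0.0234.
The CYP2E1 pathway (48% of clearance) is boosted to 2.4× activity: 0.48 × 2.4 = 1.152.
Non-CYP routes (13%) are unchanged.
CL_new/CL_old = 0.0234 + 1.152 + 0.13 = 1.3054.
Because AUC varies inversely with clearance, the combined effect is 1 / 1.3054 = 0.77.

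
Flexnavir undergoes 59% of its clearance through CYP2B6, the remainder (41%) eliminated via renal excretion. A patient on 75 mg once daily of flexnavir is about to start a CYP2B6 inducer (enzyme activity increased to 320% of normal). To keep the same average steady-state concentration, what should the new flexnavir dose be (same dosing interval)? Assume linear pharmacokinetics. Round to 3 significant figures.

172 mg

The CYP2B6 pathway (59% of clearance) is boosted to 3.2× activity: 0.59 × 3.2 = 1.888.
Non-CYP routes (41%) are unchanged.
Relative clearance = 1.888 + 0.41 = 2.298.
Exposure is unchanged when dose changes in proportion to clearance. New dose = 75 mg × 2.298 = 172 mg.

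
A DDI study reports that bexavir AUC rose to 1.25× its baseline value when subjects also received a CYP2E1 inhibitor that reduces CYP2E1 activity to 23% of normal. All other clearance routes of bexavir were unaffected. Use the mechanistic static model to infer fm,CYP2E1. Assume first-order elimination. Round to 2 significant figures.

0.26

Let x = fm,CYP2E1. Because AUC ∝ 1/CL, relative clearance fell to 1/1.25 = 0.8.
Setting x·0.23 + (1 − x) = 0.8 and solving: x = (0.8 − 1)/(0.23 − 1) = 0.26.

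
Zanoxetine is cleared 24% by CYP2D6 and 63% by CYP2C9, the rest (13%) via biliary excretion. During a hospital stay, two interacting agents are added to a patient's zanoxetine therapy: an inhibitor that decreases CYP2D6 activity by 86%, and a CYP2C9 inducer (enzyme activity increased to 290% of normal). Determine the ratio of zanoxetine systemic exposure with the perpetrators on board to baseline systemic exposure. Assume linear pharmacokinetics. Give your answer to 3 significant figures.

0.502

CYP2D6: 0.24 × 0.14 = 0.0336
CYP2C9: 0.63 × 2.9 = 1.827
Other: 0.13 (unchanged)
New clearance relative to baseline: 0.0336 + 1.827 + 0.13 = 1.9906.
Net systemic exposure ratio = 1 / 1.9906 = 0.502.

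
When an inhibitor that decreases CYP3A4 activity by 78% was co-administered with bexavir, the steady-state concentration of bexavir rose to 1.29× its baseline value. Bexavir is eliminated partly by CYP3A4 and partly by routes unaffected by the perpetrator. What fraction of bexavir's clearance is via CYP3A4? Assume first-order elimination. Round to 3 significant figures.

CL'/CL = 1 / 1.29 = 0.7752
0.22·fm + (1 − fm) = 0.7752
fm = (0.7752 − 1) / (0.22 − 1) = 0.288

0.288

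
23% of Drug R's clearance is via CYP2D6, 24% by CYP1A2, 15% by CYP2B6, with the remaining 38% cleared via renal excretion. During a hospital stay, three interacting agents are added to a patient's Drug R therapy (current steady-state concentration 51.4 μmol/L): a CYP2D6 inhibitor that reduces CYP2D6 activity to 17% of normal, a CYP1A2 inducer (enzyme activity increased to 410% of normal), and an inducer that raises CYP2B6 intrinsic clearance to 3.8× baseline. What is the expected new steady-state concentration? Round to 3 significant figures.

CYP2D6: 0.23 × 0.17 = 0.0391
CYP1A2: 0.24 × 4.1 = 0.984
CYP2B6: 0.15 × 3.8 = 0.57
Other: 0.38 (unchanged)
CL_new/CL_old = 0.0391 + 0.984 + 0.57 + 0.38 = 1.9731.
Dividing the baseline by the relative clearance: 51.4 / 1.9731 = 26.1 μmol/L.

26.1 μmol/L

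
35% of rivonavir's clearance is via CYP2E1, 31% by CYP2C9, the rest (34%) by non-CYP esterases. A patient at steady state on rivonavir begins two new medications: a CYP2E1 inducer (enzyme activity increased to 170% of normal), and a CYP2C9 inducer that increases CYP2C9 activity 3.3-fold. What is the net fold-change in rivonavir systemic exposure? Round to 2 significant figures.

0.51

The CYP2E1 pathway (35% of clearance) rises to 1.7× activity: 0.35 × 1.7 = 0.595.
The CYP2C9 pathway (31% of clearance) rises to 3.3× activity: 0.31 × 3.3 = 1.023.
Non-CYP routes (34%) are unchanged.
Relative clearance = 0.595 + 1.023 + 0.34 = 1.958.
Net systemic exposure ratio = 1 / 1.958 = 0.51.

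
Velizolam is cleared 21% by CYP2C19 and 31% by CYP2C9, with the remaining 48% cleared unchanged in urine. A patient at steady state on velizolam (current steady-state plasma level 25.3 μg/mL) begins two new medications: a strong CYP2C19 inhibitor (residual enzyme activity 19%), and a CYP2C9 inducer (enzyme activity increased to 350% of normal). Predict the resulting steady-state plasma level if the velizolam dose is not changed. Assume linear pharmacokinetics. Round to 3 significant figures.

15.8 μg/mL

The CYP2C19 pathway (21% of clearance) drops to 0.19× activity: 0.21 × 0.19 = 0.0399.
The CYP2C9 pathway (31% of clearance) is boosted to 3.5× activity: 0.31 × 3.5 = 1.085.
Non-CYP routes (48%) are unchanged.
CL_new/CL_old = 0.0399 + 1.085 + 0.48 = 1.6049.
Steady-state plasma level ∝ 1/CL: new value = 25.3 / 1.6049 = 15.8 μg/mL.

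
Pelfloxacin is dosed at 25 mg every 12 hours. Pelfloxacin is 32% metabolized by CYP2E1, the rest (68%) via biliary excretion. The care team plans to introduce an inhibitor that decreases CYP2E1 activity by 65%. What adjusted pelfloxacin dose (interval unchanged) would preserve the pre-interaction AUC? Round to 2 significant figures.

The CYP2E1 pathway (32% of clearance) drops to 0.35× activity: 0.32 × 0.35 = 0.112.
The remaining 68% of clearance is unaffected.
Relative clearance = 0.112 + 0.68 = 0.792.
Css,avg = (dose rate)/CL, so holding Css fixed requires dose ∝ CL: 25 × 0.792 = 20 mg.

20 mg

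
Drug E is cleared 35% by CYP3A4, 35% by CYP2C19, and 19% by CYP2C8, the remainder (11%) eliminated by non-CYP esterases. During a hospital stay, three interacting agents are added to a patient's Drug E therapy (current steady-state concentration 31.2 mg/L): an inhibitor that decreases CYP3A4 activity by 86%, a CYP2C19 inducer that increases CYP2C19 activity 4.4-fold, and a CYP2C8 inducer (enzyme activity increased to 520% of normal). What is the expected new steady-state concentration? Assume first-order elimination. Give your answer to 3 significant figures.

CYP3A4: 0.35 × 0.14 = 0.049
CYP2C19: 0.35 × 4.4 = 1.54
CYP2C8: 0.19 × 5.2 = 0.988
Other: 0.11 (unchanged)
Relative clearance = 0.049 + 1.54 + 0.988 + 0.11 = 2.687.
Dividing the baseline by the relative clearance: 31.2 / 2.687 = 11.6 mg/L.

11.6 mg/L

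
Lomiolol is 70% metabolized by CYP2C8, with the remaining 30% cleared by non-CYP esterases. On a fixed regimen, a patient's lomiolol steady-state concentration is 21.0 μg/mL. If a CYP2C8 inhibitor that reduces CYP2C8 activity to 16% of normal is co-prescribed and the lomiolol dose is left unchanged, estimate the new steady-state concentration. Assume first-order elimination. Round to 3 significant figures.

The CYP2C8 pathway (70% of clearance) falls to 0.16× activity: 0.7 × 0.16 = 0.112.
The remaining 30% of clearance is unaffected.
CL_new/CL_old = 0.112 + 0.3 = 0.412.
Steady-state concentration ∝ 1/CL, so new value = 21.0 / 0.412 = 51.0 μg/mL.

51.0 μg/mL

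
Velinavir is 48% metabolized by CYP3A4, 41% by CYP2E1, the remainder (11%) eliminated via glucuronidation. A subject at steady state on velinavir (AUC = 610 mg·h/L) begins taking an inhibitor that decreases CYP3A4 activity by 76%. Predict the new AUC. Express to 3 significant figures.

CYP3A4: 0.48 × 0.24 = 0.1152
CYP2E1: 0.41 (unchanged)
Other: 0.11 (unchanged)
Relative clearance = 0.1152 + 0.41 + 0.11 = 0.6352.
With dosing unchanged, AUC scales as 1/CL: 610 / 0.6352 = 960 mg·h/L.

960 mg·h/L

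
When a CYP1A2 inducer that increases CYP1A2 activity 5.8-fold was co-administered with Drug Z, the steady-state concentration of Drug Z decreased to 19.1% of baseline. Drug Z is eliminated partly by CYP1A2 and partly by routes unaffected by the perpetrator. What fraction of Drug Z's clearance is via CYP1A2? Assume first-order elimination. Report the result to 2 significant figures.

0.88

Write x for the fraction cleared via CYP1A2. The observed steady-state concentration change means clearance rose to 1/0.191 = 5.236 of baseline.
Only the CYP1A2 route changed, so 5.236 = x·5.8 + (1 − x), giving x = 0.88.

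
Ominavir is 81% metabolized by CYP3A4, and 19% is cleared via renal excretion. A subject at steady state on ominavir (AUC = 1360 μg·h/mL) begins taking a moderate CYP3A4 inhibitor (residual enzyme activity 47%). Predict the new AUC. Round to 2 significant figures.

CYP3A4: 0.81 × 0.47 = 0.3807
Other: 0.19 (unchanged)
New clearance relative to baseline: 0.3807 + 0.19 = 0.5707.
AUC ∝ 1/CL, so new value = 1360 / 0.5707 = 2.4 × 10³ μg·h/mL.

2.4 × 10³ μg·h/mL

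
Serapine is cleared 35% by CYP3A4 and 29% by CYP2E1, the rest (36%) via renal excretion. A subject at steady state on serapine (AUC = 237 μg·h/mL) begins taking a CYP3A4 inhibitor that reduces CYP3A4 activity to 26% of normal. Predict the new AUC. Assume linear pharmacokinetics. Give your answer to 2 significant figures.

3.2 × 10² μg·h/mL

The CYP3A4 pathway (35% of clearance) falls to 0.26× activity: 0.35 × 0.26 = 0.091.
CYP2E1 (29%) and the residual 36% are unaffected.
New clearance relative to baseline: 0.091 + 0.29 + 0.36 = 0.741.
New AUC = baseline ÷ relative clearance = 237 / 0.741 = 3.2 × 10² μg·h/mL.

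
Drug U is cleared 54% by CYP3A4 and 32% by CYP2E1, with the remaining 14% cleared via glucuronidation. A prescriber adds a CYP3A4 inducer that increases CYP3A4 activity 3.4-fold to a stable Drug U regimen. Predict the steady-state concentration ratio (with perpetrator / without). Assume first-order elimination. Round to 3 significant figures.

0.436

CYP3A4: 0.54 × 3.4 = 1.836
CYP2E1: 0.32 (unchanged)
Other: 0.14 (unchanged)
New clearance relative to baseline: 1.836 + 0.32 + 0.14 = 2.296.
Steady-state concentration ratio = CL_old/CL_new = 1 / 2.296 = 0.436.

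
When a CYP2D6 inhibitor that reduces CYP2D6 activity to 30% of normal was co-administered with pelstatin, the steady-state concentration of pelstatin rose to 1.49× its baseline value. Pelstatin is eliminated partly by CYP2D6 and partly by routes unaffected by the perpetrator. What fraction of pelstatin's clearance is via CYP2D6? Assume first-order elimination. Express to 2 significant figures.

0.47

CL'/CL = 1 / 1.49 = 0.6711
0.3·fm + (1 − fm) = 0.6711
fm = (0.6711 − 1) / (0.3 − 1) = 0.47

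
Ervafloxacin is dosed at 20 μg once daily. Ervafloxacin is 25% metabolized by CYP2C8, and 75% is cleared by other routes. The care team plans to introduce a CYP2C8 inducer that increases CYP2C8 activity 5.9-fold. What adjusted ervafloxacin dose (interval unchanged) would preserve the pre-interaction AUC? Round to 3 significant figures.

The CYP2C8 pathway (25% of clearance) rises to 5.9× activity: 0.25 × 5.9 = 1.475.
Non-CYP routes (75%) are unchanged.
Relative clearance = 1.475 + 0.75 = 2.225.
Exposure is unchanged when dose changes in proportion to clearance. New dose = 20 μg × 2.225 = 44.5 μg.

44.5 μg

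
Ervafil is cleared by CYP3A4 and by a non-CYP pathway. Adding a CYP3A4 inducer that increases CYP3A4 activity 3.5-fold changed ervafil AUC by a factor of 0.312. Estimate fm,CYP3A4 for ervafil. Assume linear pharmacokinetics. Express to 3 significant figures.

Write x for the fraction cleared via CYP3A4. The observed AUC change means clearance rose to 1/0.312 = 3.205 of baseline.
Only the CYP3A4 route changed, so 3.205 = x·3.5 + (1 − x), giving x = 0.882.

0.882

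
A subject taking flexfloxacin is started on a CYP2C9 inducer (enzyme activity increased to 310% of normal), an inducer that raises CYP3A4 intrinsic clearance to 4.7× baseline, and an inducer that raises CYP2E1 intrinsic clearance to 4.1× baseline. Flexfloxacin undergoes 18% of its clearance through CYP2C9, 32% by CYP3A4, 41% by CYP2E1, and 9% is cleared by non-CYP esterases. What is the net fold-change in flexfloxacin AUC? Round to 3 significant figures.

The CYP2C9 pathway (18% of clearance) rises to 3.1× activity: 0.18 × 3.1 = 0.558.
The CYP3A4 pathway (32% of clearance) increases to 4.7× activity: 0.32 × 4.7 = 1.504.
The CYP2E1 pathway (41% of clearance) is boosted to 4.1× activity: 0.41 × 4.1 = 1.681.
Non-CYP routes (9%) are unchanged.
New clearance relative to baseline: 0.558 + 1.504 + 1.681 + 0.09 = 3.833.
Net AUC ratio = 1 / 3.833 = 0.261.

0.261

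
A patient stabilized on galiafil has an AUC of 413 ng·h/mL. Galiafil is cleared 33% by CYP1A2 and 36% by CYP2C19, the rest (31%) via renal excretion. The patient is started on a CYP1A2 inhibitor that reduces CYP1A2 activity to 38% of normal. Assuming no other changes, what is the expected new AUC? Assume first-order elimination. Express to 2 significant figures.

5.2 × 10² ng·h/mL

The CYP1A2 pathway (33% of clearance) falls to 0.38× activity: 0.33 × 0.38 = 0.1254.
CYP2C19 (36%) and the residual 31% are unaffected.
CL_new/CL_old = 0.1254 + 0.36 + 0.31 = 0.7954.
With dosing unchanged, AUC scales as 1/CL: 413 / 0.7954 = 5.2 × 10² ng·h/mL.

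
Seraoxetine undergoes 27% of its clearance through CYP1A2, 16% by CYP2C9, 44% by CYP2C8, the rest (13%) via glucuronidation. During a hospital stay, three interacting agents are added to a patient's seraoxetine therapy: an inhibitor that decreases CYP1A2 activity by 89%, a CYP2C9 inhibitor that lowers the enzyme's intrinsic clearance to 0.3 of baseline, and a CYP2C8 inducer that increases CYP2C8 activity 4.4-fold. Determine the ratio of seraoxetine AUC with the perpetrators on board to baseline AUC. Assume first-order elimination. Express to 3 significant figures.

The CYP1A2 pathway (27% of clearance) drops to 0.11× activity: 0.27 × 0.11 = 0.0297.
The CYP2C9 pathway (16% of clearance) falls to 0.3× activity: 0.16 × 0.3 = 0.048.
The CYP2C8 pathway (44% of clearance) is boosted to 4.4× activity: 0.44 × 4.4 = 1.936.
Non-CYP routes (13%) are unchanged.
CL_new/CL_old = 0.0297 + 0.048 + 1.936 + 0.13 = 2.1437.
AUC ∝ 1/CL: fold-change = 1 / 2.1437 = 0.466.

0.466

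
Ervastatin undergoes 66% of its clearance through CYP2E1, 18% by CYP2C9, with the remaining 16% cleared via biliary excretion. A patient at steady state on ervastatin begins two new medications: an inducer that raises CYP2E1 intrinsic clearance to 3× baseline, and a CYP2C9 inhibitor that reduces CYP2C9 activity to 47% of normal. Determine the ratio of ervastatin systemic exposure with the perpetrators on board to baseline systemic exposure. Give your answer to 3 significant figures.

0.450

CYP2E1: 0.66 × 3 = 1.98
CYP2C9: 0.18 × 0.47 = 0.0846
Other: 0.16 (unchanged)
New clearance relative to baseline: 1.98 + 0.0846 + 0.16 = 2.2246.
Because systemic exposure varies inversely with clearance, the combined effect is 1 / 2.2246 = 0.450.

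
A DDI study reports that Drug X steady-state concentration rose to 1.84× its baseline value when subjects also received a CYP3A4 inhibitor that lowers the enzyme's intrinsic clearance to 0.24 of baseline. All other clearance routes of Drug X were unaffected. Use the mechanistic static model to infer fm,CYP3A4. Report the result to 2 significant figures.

0.60

Let fm be the CYP3A4 fraction. New clearance relative to baseline = fm × 0.24 + (1 − fm).
Steady-state concentration ratio = 1 / (new CL fraction), so new CL fraction = 1 / 1.84 = 0.5435.
fm × 0.24 + 1 − fm = 0.5435  ⇒  fm × (0.24 − 1) = −0.4565  ⇒  fm = 0.60.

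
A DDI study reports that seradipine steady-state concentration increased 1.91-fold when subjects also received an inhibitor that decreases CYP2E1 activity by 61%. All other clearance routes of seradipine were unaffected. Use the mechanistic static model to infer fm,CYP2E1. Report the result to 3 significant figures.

0.781

CL'/CL = 1 / 1.91 = 0.5236
0.39·fm + (1 − fm) = 0.5236
fm = (0.5236 − 1) / (0.39 − 1) = 0.781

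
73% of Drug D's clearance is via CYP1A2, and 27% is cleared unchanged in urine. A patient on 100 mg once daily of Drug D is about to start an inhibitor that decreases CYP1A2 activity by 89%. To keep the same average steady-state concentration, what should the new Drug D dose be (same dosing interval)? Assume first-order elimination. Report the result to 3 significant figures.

35.0 mg

The CYP1A2 pathway (73% of clearance) drops to 0.11× activity: 0.73 × 0.11 = 0.0803.
Non-CYP routes (27%) are unchanged.
Relative clearance = 0.0803 + 0.27 = 0.3503.
Exposure is unchanged when dose changes in proportion to clearance. New dose = 100 mg × 0.3503 = 35.0 mg.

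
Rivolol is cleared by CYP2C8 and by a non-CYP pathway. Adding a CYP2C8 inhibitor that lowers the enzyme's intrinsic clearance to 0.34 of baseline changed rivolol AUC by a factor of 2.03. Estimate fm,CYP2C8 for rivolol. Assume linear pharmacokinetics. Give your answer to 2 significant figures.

Let fm be the CYP2C8 fraction. New clearance relative to baseline = fm × 0.34 + (1 − fm).
AUC ratio = 1 / (new CL fraction), so new CL fraction = 1 / 2.03 = 0.4926.
fm × 0.34 + 1 − fm = 0.4926  ⇒  fm × (0.34 − 1) = −0.5074  ⇒  fm = 0.77.

0.77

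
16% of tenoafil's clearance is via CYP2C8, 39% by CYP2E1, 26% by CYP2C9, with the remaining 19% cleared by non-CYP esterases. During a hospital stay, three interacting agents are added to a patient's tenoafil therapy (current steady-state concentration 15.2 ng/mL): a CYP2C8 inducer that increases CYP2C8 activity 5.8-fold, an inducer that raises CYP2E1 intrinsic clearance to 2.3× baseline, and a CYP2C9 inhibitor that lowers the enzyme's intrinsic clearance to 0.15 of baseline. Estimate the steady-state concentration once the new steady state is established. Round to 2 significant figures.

The CYP2C8 pathway (16% of clearance) increases to 5.8× activity: 0.16 × 5.8 = 0.928.
The CYP2E1 pathway (39% of clearance) increases to 2.3× activity: 0.39 × 2.3 = 0.897.
The CYP2C9 pathway (26% of clearance) is reduced to 0.15× activity: 0.26 × 0.15 = 0.039.
Non-CYP routes (19%) are unchanged.
Relative clearance = 0.928 + 0.897 + 0.039 + 0.19 = 2.054.
Dividing the baseline by the relative clearance: 15.2 / 2.054 = 7.4 ng/mL.

7.4 ng/mL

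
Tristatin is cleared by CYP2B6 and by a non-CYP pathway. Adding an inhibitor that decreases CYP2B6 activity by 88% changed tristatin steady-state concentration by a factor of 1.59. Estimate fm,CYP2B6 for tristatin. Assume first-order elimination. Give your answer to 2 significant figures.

0.42

Write x for the fraction cleared via CYP2B6. The observed steady-state concentration change means clearance fell to 1/1.59 = 0.6289 of baseline.
Only the CYP2B6 route changed, so 0.6289 = x·0.12 + (1 − x), giving x = 0.42.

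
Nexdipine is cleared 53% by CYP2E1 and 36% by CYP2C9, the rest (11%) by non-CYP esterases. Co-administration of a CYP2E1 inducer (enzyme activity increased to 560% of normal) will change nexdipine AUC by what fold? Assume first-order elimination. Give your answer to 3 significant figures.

The CYP2E1 pathway (53% of clearance) increases to 5.6× activity: 0.53 × 5.6 = 2.968.
CYP2C9 (36%) and the residual 11% are unaffected.
CL_new/CL_old = 2.968 + 0.36 + 0.11 = 3.438.
Since AUC ∝ 1/CL, the ratio is 1 / 3.438 = 0.291.

0.291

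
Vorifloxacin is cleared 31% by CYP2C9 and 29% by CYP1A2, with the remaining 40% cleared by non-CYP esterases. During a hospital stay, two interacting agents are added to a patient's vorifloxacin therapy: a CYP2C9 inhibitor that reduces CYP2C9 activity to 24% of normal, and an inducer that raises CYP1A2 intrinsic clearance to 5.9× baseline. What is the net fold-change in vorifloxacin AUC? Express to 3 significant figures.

0.458

The CYP2C9 pathway (31% of clearance) is reduced to 0.24× activity: 0.31 × 0.24 = 0.0744.
The CYP1A2 pathway (29% of clearance) is boosted to 5.9× activity: 0.29 × 5.9 = 1.711.
Non-CYP routes (40%) are unchanged.
New clearance relative to baseline: 0.0744 + 1.711 + 0.4 = 2.1854.
AUC ∝ 1/CL: fold-change = 1 / 2.1854 = 0.458.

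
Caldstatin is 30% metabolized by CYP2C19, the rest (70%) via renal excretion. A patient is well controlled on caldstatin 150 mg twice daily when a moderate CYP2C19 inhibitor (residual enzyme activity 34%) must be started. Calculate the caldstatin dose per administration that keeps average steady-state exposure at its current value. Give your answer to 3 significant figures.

120 mg

CYP2C19: 0.3 × 0.34 = 0.102
Other: 0.7 (unchanged)
CL_new/CL_old = 0.102 + 0.7 = 0.802.
Css,avg = (dose rate)/CL, so holding Css fixed requires dose ∝ CL: 150 × 0.802 = 120 mg.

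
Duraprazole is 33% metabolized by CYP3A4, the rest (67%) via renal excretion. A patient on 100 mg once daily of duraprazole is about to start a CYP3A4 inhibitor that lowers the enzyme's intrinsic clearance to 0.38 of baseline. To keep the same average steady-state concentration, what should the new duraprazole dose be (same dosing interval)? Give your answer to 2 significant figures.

80 mg

The CYP3A4 pathway (33% of clearance) drops to 0.38× activity: 0.33 × 0.38 = 0.1254.
Non-CYP routes (67%) are unchanged.
Relative clearance = 0.1254 + 0.67 = 0.7954.
Css,avg = (dose rate)/CL, so holding Css fixed requires dose ∝ CL: 100 × 0.7954 = 80 mg.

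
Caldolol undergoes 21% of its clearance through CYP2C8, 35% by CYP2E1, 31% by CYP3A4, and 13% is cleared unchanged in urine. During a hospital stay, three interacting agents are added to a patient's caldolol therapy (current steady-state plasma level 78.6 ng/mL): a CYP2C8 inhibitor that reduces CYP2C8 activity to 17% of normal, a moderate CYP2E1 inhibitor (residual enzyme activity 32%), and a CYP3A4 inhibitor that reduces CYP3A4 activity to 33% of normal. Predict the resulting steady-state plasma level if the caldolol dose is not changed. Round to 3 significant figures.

The CYP2C8 pathway (21% of clearance) is reduced to 0.17× activity: 0.21 × 0.17 = 0.0357.
The CYP2E1 pathway (35% of clearance) drops to 0.32× activity: 0.35 × 0.32 = 0.112.
The CYP3A4 pathway (31% of clearance) is reduced to 0.33× activity: 0.31 × 0.33 = 0.1023.
The remaining 13% of clearance is unaffected.
Relative clearance = 0.0357 + 0.112 + 0.1023 + 0.13 = 0.38.
Steady-state plasma level ∝ 1/CL: new value = 78.6 / 0.38 = 207 ng/mL.

207 ng/mL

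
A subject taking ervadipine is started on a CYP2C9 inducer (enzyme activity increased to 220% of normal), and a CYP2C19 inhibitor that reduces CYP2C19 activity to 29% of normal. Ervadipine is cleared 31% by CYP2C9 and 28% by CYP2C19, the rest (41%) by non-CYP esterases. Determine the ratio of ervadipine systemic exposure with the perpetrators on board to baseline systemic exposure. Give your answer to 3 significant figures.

0.852

CYP2C9: 0.31 × 2.2 = 0.682
CYP2C19: 0.28 × 0.29 = 0.0812
Other: 0.41 (unchanged)
CL_new/CL_old = 0.682 + 0.0812 + 0.41 = 1.1732.
Systemic exposure ∝ 1/CL: fold-change = 1 / 1.1732 = 0.852.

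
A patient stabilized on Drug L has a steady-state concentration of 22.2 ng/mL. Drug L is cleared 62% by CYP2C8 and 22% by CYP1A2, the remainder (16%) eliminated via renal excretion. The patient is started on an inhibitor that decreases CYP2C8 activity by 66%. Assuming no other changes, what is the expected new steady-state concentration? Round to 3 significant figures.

The CYP2C8 pathway (62% of clearance) is reduced to 0.34× activity: 0.62 × 0.34 = 0.2108.
CYP1A2 (22%) and the residual 16% are unaffected.
New clearance relative to baseline: 0.2108 + 0.22 + 0.16 = 0.5908.
With dosing unchanged, steady-state concentration scales as 1/CL: 22.2 / 0.5908 = 37.6 ng/mL.

37.6 ng/mL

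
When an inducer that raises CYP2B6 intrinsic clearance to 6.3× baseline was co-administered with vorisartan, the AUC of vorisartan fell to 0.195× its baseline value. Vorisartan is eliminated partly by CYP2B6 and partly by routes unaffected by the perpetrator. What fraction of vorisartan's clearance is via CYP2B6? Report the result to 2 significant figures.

CL'/CL = 1 / 0.195 = 5.128
6.3·fm + (1 − fm) = 5.128
fm = (5.128 − 1) / (6.3 − 1) = 0.78

0.78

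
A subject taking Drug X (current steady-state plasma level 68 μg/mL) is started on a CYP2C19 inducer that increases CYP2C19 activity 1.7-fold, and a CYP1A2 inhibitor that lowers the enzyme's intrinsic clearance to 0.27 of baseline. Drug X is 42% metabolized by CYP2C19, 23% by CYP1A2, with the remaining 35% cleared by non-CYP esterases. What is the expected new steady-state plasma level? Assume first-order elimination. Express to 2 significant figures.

60 μg/mL

The CYP2C19 pathway (42% of clearance) is boosted to 1.7× activity: 0.42 × 1.7 = 0.714.
The CYP1A2 pathway (23% of clearance) falls to 0.27× activity: 0.23 × 0.27 = 0.0621.
Non-CYP routes (35%) are unchanged.
New clearance relative to baseline: 0.714 + 0.0621 + 0.35 = 1.1261.
New steady-state plasma level = 68 / 1.1261 = 60 μg/mL (concentration scales inversely with clearance).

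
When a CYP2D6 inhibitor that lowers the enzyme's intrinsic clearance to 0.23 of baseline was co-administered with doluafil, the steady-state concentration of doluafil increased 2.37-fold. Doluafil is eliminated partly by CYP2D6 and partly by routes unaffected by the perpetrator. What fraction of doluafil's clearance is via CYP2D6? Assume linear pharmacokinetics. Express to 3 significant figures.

0.751

Call the CYP2D6 fraction fm. After the interaction, CL_new/CL_old = fm × 0.23 + (1 − fm).
Steady-state concentration ratio = 1 / (new CL fraction), so new CL fraction = 1 / 2.37 = 0.4219.
fm × 0.23 + 1 − fm = 0.4219  ⇒  fm × (0.23 − 1) = −0.5781  ⇒  fm = 0.751.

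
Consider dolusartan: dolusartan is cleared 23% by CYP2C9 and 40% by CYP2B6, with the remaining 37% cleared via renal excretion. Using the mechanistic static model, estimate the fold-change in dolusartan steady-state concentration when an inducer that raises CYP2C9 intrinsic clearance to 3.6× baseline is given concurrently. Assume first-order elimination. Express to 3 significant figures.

0.626

The CYP2C9 pathway (23% of clearance) rises to 3.6× activity: 0.23 × 3.6 = 0.828.
CYP2B6 (40%) and the residual 37% are unaffected.
CL_new/CL_old = 0.828 + 0.4 + 0.37 = 1.598.
Steady-state concentration is inversely proportional to clearance, so the fold-change is 1 / 1.598 = 0.626.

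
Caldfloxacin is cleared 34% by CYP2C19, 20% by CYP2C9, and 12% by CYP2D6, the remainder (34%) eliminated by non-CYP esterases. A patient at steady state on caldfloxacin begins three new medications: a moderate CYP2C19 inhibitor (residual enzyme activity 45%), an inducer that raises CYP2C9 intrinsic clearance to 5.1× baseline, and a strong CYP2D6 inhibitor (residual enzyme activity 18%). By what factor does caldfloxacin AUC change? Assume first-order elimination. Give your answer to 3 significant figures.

0.652

CYP2C19: 0.34 × 0.45 = 0.153
CYP2C9: 0.2 × 5.1 = 1.02
CYP2D6: 0.12 × 0.18 = 0.0216
Other: 0.34 (unchanged)
CL_new/CL_old = 0.153 + 1.02 + 0.0216 + 0.34 = 1.5346.
Because AUC varies inversely with clearance, the combined effect is 1 / 1.5346 = 0.652.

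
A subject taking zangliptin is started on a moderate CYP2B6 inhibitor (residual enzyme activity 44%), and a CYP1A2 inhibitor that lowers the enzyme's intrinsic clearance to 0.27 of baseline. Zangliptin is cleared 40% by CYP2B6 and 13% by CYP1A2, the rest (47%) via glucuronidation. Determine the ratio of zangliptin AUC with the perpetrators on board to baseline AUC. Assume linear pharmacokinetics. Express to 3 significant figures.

CYP2B6: 0.4 × 0.44 = 0.176
CYP1A2: 0.13 × 0.27 = 0.0351
Other: 0.47 (unchanged)
New clearance relative to baseline: 0.176 + 0.0351 + 0.47 = 0.6811.
AUC ∝ 1/CL: fold-change = 1 / 0.6811 = 1.47.

1.47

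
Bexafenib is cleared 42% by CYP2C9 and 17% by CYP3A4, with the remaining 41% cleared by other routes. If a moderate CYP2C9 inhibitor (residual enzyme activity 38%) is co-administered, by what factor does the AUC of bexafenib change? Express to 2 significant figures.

The CYP2C9 pathway (42% of clearance) is reduced to 0.38× activity: 0.42 × 0.38 = 0.1596.
CYP3A4 (17%) and the residual 41% are unaffected.
CL_new/CL_old = 0.1596 + 0.17 + 0.41 = 0.7396.
Since AUC ∝ 1/CL, the ratio is 1 / 0.7396 = 1.4.

1.4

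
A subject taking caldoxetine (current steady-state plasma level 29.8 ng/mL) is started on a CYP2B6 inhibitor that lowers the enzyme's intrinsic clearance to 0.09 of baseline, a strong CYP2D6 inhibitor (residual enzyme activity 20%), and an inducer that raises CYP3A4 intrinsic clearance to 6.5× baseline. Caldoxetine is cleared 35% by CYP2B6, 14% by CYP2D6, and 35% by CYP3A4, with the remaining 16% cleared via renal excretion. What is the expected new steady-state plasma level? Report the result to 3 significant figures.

11.9 ng/mL

CYP2B6: 0.35 × 0.09 = 0.0315
CYP2D6: 0.14 × 0.2 = 0.028
CYP3A4: 0.35 × 6.5 = 2.275
Other: 0.16 (unchanged)
Relative clearance = 0.0315 + 0.028 + 2.275 + 0.16 = 2.4945.
Dividing the baseline by the relative clearance: 29.8 / 2.4945 = 11.9 ng/mL.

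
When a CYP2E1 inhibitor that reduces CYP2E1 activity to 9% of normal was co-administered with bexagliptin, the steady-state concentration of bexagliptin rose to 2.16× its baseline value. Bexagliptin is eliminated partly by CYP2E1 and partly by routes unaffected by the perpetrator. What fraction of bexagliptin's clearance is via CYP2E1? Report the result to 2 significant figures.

Write x for the fraction cleared via CYP2E1. The observed steady-state concentration change means clearance fell to 1/2.16 = 0.463 of baseline.
Setting x·0.09 + (1 − x) = 0.463 and solving: x = (0.463 − 1)/(0.09 − 1) = 0.59.

0.59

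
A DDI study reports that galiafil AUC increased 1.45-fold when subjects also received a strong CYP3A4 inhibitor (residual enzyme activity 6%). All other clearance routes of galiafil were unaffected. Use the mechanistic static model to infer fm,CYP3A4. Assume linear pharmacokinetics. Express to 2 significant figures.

0.33

Let x = fm,CYP3A4. Because AUC ∝ 1/CL, relative clearance fell to 1/1.45 = 0.6897.
Only the CYP3A4 route changed, so 0.6897 = x·0.06 + (1 − x), giving x = 0.33.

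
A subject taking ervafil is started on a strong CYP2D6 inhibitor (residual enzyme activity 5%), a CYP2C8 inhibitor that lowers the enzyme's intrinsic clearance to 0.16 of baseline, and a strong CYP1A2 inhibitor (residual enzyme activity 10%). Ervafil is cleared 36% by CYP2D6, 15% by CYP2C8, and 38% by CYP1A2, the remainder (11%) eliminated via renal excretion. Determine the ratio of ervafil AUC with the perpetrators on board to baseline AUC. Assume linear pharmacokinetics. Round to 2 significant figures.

5.3

The CYP2D6 pathway (36% of clearance) drops to 0.05× activity: 0.36 × 0.05 = 0.018.
The CYP2C8 pathway (15% of clearance) drops to 0.16× activity: 0.15 × 0.16 = 0.024.
The CYP1A2 pathway (38% of clearance) falls to 0.1× activity: 0.38 × 0.1 = 0.038.
Non-CYP routes (11%) are unchanged.
New clearance relative to baseline: 0.018 + 0.024 + 0.038 + 0.11 = 0.19.
Net AUC ratio = 1 / 0.19 = 5.3.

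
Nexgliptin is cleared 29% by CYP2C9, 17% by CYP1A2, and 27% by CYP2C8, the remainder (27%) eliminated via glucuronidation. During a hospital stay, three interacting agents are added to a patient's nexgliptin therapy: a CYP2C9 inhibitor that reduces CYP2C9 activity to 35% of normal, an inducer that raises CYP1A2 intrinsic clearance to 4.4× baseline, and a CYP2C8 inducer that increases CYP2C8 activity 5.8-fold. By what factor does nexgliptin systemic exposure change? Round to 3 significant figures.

0.372

The CYP2C9 pathway (29% of clearance) falls to 0.35× activity: 0.29 × 0.35 = 0.1015.
The CYP1A2 pathway (17% of clearance) increases to 4.4× activity: 0.17 × 4.4 = 0.748.
The CYP2C8 pathway (27% of clearance) rises to 5.8× activity: 0.27 × 5.8 = 1.566.
Non-CYP routes (27%) are unchanged.
New clearance relative to baseline: 0.1015 + 0.748 + 1.566 + 0.27 = 2.6855.
Systemic exposure ∝ 1/CL: fold-change = 1 / 2.6855 = 0.372.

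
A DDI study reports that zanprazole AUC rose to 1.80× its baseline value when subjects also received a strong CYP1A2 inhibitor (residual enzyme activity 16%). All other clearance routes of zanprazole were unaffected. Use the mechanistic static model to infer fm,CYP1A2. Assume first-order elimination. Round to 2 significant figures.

0.53

CL'/CL = 1 / 1.80 = 0.5556
0.16·fm + (1 − fm) = 0.5556
fm = (0.5556 − 1) / (0.16 − 1) = 0.53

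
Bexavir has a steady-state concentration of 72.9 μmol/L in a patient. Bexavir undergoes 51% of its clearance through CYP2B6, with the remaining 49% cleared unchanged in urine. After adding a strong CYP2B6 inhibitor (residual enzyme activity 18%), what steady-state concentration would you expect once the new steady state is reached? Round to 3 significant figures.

125 μmol/L

The CYP2B6 pathway (51% of clearance) falls to 0.18× activity: 0.51 × 0.18 = 0.0918.
Non-CYP routes (49%) are unchanged.
Relative clearance = 0.0918 + 0.49 = 0.5818.
New steady-state concentration = baseline ÷ relative clearance = 72.9 / 0.5818 = 125 μmol/L.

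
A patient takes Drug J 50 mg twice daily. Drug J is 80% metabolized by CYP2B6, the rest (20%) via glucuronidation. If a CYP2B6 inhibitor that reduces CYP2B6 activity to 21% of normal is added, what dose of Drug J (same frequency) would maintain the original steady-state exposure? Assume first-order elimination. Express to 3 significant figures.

The CYP2B6 pathway (80% of clearance) drops to 0.21× activity: 0.8 × 0.21 = 0.168.
Non-CYP routes (20%) are unchanged.
New clearance relative to baseline: 0.168 + 0.2 = 0.368.
Css,avg = (dose rate)/CL, so holding Css fixed requires dose ∝ CL: 50 × 0.368 = 18.4 mg.

18.4 mg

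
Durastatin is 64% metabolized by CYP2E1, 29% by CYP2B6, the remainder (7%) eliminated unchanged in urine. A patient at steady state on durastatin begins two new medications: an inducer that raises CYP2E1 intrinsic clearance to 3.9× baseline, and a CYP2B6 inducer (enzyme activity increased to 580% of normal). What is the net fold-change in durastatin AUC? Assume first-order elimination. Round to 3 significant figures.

The CYP2E1 pathway (64% of clearance) rises to 3.9× activity: 0.64 × 3.9 = 2.496.
The CYP2B6 pathway (29% of clearance) increases to 5.8× activity: 0.29 × 5.8 = 1.682.
Non-CYP routes (7%) are unchanged.
Relative clearance = 2.496 + 1.682 + 0.07 = 4.248.
AUC ∝ 1/CL: fold-change = 1 / 4.248 = 0.235.

0.235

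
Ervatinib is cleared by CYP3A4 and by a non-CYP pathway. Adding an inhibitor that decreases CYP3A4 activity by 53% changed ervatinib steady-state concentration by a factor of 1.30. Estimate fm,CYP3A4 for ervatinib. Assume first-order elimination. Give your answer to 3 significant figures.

Call the CYP3A4 fraction fm. After the interaction, CL_new/CL_old = fm × 0.47 + (1 − fm).
Steady-state concentration ratio = 1 / (new CL fraction), so new CL fraction = 1 / 1.30 = 0.7692.
fm × 0.47 + 1 − fm = 0.7692  ⇒  fm × (0.47 − 1) = −0.2308  ⇒  fm = 0.435.

0.435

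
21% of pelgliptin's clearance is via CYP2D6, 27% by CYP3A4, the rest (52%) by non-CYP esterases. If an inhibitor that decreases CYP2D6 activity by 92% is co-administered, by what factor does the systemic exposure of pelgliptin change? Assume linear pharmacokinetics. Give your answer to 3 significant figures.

CYP2D6: 0.21 × 0.08 = 0.0168
CYP3A4: 0.27 (unchanged)
Other: 0.52 (unchanged)
New clearance relative to baseline: 0.0168 + 0.27 + 0.52 = 0.8068.
Systemic exposure is inversely proportional to clearance, so the fold-change is 1 / 0.8068 = 1.24.

1.24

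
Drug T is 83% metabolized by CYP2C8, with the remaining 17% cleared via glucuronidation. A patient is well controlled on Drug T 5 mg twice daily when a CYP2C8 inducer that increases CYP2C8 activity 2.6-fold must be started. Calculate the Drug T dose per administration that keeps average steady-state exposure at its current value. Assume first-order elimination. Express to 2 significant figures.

The CYP2C8 pathway (83% of clearance) rises to 2.6× activity: 0.83 × 2.6 = 2.158.
Non-CYP routes (17%) are unchanged.
Relative clearance = 2.158 + 0.17 = 2.328.
Exposure is unchanged when dose changes in proportion to clearance. New dose = 5 mg × 2.328 = 12 mg.

12 mg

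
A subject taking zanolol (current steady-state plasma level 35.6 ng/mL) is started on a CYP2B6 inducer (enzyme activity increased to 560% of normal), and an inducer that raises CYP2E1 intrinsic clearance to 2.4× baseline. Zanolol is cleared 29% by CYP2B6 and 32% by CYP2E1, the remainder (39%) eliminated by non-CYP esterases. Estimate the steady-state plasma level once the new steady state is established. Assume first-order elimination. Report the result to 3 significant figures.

The CYP2B6 pathway (29% of clearance) increases to 5.6× activity: 0.29 × 5.6 = 1.624.
The CYP2E1 pathway (32% of clearance) is boosted to 2.4× activity: 0.32 × 2.4 = 0.768.
The remaining 39% of clearance is unaffected.
New clearance relative to baseline: 1.624 + 0.768 + 0.39 = 2.782.
Dividing the baseline by the relative clearance: 35.6 / 2.782 = 12.8 ng/mL.

12.8 ng/mL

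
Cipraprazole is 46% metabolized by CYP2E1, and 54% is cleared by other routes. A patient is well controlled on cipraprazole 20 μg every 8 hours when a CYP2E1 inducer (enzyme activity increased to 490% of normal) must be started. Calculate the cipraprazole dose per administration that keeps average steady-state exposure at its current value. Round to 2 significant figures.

56 μg

The CYP2E1 pathway (46% of clearance) increases to 4.9× activity: 0.46 × 4.9 = 2.254.
The remaining 54% of clearance is unaffected.
New clearance relative to baseline: 2.254 + 0.54 = 2.794.
Exposure is unchanged when dose changes in proportion to clearance. New dose = 20 μg × 2.794 = 56 μg.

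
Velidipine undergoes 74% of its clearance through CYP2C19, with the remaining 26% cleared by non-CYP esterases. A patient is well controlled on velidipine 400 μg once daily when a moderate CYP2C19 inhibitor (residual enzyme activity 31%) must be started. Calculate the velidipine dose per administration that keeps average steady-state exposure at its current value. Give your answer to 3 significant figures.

The CYP2C19 pathway (74% of clearance) is reduced to 0.31× activity: 0.74 × 0.31 = 0.2294.
The remaining 26% of clearance is unaffected.
CL_new/CL_old = 0.2294 + 0.26 = 0.4894.
To maintain the same steady-state level, dose must scale with clearance: new dose = 400 × 0.4894 = 196 μg.

196 μg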